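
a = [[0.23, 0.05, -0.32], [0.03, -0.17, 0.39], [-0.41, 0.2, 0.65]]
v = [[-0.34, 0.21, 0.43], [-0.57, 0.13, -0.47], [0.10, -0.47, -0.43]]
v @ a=[[-0.25,0.03,0.47], [0.07,-0.14,-0.07], [0.19,-0.00,-0.49]]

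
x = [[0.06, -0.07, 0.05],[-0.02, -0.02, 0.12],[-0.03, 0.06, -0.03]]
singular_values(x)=[0.15, 0.09, 0.01]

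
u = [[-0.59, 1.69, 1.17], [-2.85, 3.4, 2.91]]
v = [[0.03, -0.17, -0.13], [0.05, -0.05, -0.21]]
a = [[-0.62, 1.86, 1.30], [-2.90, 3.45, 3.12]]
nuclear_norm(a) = 6.60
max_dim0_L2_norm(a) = 3.92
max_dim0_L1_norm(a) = 5.31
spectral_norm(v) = 0.29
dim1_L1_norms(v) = [0.33, 0.31]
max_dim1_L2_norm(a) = 5.48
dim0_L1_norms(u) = [3.44, 5.09, 4.08]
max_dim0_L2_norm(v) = 0.25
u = a + v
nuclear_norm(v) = 0.39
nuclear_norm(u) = 6.28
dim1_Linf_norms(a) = [1.86, 3.45]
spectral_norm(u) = 5.69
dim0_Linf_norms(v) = [0.05, 0.17, 0.21]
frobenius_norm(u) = 5.72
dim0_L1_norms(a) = [3.52, 5.31, 4.42]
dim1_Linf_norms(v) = [0.17, 0.21]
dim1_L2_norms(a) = [2.35, 5.48]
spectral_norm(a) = 5.93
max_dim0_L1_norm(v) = 0.34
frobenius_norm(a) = 5.96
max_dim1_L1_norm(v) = 0.33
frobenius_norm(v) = 0.31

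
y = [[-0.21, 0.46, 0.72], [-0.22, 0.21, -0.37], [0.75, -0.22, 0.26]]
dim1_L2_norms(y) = [0.88, 0.48, 0.82]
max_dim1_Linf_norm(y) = 0.75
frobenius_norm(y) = 1.30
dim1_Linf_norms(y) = [0.72, 0.37, 0.75]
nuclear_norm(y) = 2.02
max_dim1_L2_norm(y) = 0.88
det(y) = -0.17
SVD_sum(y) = [[-0.17, 0.08, -0.05], [-0.33, 0.15, -0.09], [0.71, -0.34, 0.20]] + [[-0.06, 0.35, 0.78],  [0.02, -0.10, -0.22],  [-0.01, 0.04, 0.09]] + [[0.02, 0.03, -0.01],  [0.09, 0.15, -0.06],  [0.05, 0.08, -0.03]]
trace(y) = 0.26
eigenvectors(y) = [[-0.8, -0.24, 0.23], [0.04, 0.64, 0.89], [0.59, -0.72, -0.40]]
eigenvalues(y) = [-0.77, 0.71, 0.32]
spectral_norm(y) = 0.91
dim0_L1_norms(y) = [1.18, 0.89, 1.35]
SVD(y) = [[-0.21, 0.96, 0.19],[-0.41, -0.27, 0.87],[0.89, 0.11, 0.45]] @ diag([0.9145106934581279, 0.8945946091210164, 0.21300393630717182]) @ [[0.88, -0.41, 0.25], [-0.07, 0.40, 0.91], [0.48, 0.82, -0.32]]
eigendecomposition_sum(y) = [[-0.44,  0.30,  0.42], [0.02,  -0.02,  -0.02], [0.33,  -0.22,  -0.31]] + [[0.18, 0.06, 0.23], [-0.46, -0.16, -0.61], [0.52, 0.18, 0.69]] + [[0.06, 0.1, 0.07], [0.22, 0.38, 0.27], [-0.1, -0.17, -0.12]]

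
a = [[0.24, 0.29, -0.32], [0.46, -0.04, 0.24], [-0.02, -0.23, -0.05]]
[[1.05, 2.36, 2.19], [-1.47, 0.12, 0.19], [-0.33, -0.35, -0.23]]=a @ [[-1.67, 2.36, 2.44], [2.16, 2.12, 1.56], [-2.58, -3.67, -3.61]]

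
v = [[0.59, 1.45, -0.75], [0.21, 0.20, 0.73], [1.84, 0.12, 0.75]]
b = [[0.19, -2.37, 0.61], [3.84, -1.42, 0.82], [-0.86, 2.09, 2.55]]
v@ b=[[6.33, -5.02, -0.36], [0.18, 0.74, 2.15], [0.17, -2.96, 3.13]]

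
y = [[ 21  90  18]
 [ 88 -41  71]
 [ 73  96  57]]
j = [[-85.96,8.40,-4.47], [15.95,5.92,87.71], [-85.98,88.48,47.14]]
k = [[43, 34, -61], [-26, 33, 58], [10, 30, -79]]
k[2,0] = 10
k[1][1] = 33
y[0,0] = 21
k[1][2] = 58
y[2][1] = 96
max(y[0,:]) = 90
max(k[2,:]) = 30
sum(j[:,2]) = 130.38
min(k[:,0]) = -26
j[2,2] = 47.14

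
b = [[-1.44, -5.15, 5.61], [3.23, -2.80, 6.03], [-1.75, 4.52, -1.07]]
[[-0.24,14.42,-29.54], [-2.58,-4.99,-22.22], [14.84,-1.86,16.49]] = b @ [[-2.17, -3.34, 0.18], [2.94, -1.66, 3.17], [2.10, 0.19, -2.31]]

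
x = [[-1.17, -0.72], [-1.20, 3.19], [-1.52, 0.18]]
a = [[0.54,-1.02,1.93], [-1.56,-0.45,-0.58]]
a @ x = [[-2.34, -3.3], [3.25, -0.42]]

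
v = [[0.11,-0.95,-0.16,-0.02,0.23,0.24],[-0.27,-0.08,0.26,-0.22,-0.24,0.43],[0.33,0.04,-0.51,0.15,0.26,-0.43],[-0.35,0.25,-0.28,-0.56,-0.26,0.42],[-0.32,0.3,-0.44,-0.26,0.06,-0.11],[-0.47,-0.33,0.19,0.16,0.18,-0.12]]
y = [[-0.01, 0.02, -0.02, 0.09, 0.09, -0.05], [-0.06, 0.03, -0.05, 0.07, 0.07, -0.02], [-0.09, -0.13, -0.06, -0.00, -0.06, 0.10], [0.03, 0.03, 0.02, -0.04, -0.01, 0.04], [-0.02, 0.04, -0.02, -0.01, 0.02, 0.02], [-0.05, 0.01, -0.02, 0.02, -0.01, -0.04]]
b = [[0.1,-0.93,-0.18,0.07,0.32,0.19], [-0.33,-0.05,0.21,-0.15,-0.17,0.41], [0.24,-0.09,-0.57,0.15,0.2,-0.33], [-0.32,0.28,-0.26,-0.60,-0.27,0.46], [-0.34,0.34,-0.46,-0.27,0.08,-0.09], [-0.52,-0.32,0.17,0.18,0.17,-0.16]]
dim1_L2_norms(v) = [1.03, 0.66, 0.8, 0.91, 0.69, 0.66]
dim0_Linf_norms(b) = [0.52, 0.93, 0.57, 0.6, 0.32, 0.46]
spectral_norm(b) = 1.30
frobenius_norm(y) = 0.30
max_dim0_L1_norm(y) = 0.27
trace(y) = -0.10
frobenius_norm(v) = 1.97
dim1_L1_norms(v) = [1.71, 1.5, 1.72, 2.12, 1.49, 1.45]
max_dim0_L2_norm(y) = 0.14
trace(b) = -1.20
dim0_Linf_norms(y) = [0.09, 0.13, 0.06, 0.09, 0.09, 0.1]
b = v + y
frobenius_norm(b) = 1.97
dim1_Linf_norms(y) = [0.09, 0.07, 0.13, 0.04, 0.04, 0.05]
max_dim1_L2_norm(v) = 1.03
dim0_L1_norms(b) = [1.85, 2.01, 1.85, 1.42, 1.21, 1.64]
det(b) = 0.01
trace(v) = -1.10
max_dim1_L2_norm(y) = 0.21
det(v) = 0.00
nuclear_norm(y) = 0.55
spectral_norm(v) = 1.23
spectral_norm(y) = 0.22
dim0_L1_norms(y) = [0.26, 0.26, 0.19, 0.23, 0.26, 0.27]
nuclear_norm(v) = 3.84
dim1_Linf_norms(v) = [0.95, 0.43, 0.51, 0.56, 0.44, 0.47]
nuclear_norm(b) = 4.02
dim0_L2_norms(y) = [0.12, 0.14, 0.09, 0.12, 0.13, 0.13]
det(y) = 0.00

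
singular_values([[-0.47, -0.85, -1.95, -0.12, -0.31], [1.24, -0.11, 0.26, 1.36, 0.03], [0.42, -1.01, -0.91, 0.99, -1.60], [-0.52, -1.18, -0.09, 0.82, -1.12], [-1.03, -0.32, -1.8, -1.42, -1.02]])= [3.75, 2.92, 1.31, 0.83, 0.0]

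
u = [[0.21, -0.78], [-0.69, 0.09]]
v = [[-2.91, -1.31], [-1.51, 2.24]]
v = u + [[-3.12, -0.53], [-0.82, 2.15]]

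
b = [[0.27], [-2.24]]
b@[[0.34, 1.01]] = [[0.09, 0.27],[-0.76, -2.26]]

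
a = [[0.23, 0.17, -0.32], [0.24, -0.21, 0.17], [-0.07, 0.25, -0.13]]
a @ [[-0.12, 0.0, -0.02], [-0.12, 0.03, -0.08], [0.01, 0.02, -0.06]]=[[-0.05, -0.0, 0.00],[-0.0, -0.00, 0.0],[-0.02, 0.0, -0.01]]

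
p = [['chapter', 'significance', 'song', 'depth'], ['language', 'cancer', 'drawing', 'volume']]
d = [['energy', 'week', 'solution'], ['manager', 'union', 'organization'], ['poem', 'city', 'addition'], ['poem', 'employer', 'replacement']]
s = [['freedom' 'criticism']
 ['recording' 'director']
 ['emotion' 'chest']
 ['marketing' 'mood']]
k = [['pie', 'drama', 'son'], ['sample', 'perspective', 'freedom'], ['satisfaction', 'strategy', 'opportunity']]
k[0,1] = 'drama'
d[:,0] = ['energy', 'manager', 'poem', 'poem']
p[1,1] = 'cancer'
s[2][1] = 'chest'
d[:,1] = ['week', 'union', 'city', 'employer']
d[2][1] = 'city'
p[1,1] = 'cancer'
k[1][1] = 'perspective'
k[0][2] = 'son'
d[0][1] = 'week'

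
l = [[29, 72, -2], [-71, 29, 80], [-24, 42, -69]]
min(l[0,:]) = -2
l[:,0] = [29, -71, -24]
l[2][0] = -24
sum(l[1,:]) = 38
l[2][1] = 42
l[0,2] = -2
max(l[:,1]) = 72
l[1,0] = -71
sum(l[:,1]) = 143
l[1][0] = -71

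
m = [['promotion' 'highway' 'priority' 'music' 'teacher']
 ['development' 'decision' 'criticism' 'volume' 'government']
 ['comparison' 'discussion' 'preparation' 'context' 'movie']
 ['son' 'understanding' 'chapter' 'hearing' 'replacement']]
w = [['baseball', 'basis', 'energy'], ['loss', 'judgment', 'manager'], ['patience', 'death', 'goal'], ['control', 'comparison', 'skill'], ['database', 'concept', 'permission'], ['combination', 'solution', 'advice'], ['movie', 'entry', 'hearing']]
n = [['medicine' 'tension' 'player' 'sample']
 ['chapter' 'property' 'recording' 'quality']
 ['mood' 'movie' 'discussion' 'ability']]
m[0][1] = 'highway'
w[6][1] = 'entry'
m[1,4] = 'government'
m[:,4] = ['teacher', 'government', 'movie', 'replacement']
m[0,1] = 'highway'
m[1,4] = 'government'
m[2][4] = 'movie'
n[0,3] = 'sample'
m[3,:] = ['son', 'understanding', 'chapter', 'hearing', 'replacement']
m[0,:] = ['promotion', 'highway', 'priority', 'music', 'teacher']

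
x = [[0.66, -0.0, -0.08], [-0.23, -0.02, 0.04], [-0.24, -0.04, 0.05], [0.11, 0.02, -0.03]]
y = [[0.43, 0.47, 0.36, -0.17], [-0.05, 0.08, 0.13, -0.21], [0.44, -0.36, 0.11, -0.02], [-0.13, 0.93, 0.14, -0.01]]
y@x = [[0.07, -0.03, 0.01],[-0.11, -0.01, 0.02],[0.34, 0.0, -0.04],[-0.33, -0.02, 0.05]]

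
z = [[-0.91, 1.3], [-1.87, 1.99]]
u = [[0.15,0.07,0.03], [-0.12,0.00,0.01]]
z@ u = [[-0.29, -0.06, -0.01],[-0.52, -0.13, -0.04]]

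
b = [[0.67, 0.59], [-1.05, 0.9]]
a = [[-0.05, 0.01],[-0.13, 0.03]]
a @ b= [[-0.04, -0.02], [-0.12, -0.05]]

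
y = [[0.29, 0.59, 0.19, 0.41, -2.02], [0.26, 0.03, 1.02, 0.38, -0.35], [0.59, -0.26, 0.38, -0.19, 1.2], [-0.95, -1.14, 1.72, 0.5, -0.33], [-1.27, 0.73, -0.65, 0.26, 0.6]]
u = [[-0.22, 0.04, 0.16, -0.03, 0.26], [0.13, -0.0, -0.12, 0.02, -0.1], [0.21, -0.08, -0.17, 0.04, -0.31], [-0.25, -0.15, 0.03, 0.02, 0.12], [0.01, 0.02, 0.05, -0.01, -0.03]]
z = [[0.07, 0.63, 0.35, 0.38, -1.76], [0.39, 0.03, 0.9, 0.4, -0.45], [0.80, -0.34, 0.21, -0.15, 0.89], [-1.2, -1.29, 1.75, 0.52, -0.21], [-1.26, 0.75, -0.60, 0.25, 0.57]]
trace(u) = -0.40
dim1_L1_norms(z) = [3.19, 2.17, 2.39, 4.97, 3.43]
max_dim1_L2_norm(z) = 2.55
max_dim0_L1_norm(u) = 0.82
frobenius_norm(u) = 0.68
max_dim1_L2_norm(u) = 0.42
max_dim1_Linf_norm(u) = 0.31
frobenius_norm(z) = 4.01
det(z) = -0.06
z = u + y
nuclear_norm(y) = 7.60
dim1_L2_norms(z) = [1.94, 1.15, 1.27, 2.55, 1.7]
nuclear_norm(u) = 0.95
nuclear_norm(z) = 7.46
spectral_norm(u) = 0.64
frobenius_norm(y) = 4.08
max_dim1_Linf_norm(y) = 2.02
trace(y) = 1.80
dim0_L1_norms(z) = [3.72, 3.04, 3.81, 1.7, 3.88]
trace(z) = 1.40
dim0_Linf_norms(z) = [1.26, 1.29, 1.75, 0.52, 1.76]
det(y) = 0.03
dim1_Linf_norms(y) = [2.02, 1.02, 1.2, 1.72, 1.27]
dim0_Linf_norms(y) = [1.27, 1.14, 1.72, 0.5, 2.02]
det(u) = -0.00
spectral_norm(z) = 2.69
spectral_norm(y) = 2.70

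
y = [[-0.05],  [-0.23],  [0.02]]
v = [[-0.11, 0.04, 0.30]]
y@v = [[0.01, -0.0, -0.02], [0.03, -0.01, -0.07], [-0.0, 0.00, 0.01]]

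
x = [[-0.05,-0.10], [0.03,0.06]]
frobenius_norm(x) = 0.13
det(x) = 0.00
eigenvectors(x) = [[-0.89, 0.86], [0.45, -0.51]]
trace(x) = 0.01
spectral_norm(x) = 0.13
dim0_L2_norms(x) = [0.06, 0.12]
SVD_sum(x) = [[-0.05, -0.1], [0.03, 0.06]] + [[0.0, -0.00], [0.0, -0.00]]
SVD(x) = [[-0.86, 0.51], [0.51, 0.86]] @ diag([0.130384048104053, 2.2959682967102377e-18]) @ [[0.45, 0.89], [0.89, -0.45]]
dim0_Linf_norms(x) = [0.05, 0.1]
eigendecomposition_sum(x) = [[0.00, 0.0],  [-0.0, -0.00]] + [[-0.05,  -0.10], [0.03,  0.06]]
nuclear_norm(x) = 0.13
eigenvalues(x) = [0.0, 0.01]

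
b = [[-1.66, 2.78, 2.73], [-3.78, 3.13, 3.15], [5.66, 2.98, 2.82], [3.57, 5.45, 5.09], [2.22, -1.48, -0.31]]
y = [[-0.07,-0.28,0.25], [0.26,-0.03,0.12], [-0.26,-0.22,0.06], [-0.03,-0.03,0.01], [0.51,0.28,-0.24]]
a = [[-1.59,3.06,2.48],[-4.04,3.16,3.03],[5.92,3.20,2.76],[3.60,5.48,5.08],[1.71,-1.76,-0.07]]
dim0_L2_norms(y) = [0.63, 0.45, 0.37]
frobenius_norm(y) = 0.86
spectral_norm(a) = 11.07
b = y + a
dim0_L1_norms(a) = [16.86, 16.66, 13.42]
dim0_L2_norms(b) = [8.17, 7.64, 7.16]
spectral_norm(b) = 10.94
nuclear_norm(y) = 1.23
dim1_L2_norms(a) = [4.25, 5.96, 7.27, 8.29, 2.45]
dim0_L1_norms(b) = [16.89, 15.82, 14.1]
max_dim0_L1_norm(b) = 16.89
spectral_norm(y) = 0.78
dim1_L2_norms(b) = [4.24, 5.83, 6.99, 8.27, 2.69]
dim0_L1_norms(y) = [1.13, 0.84, 0.68]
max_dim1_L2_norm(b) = 8.27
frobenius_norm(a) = 13.46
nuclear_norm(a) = 19.78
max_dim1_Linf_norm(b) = 5.66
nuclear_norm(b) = 19.22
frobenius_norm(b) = 13.28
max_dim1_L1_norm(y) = 1.03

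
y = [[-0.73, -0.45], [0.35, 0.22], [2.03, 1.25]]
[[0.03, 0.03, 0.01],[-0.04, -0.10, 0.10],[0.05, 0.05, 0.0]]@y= [[0.01, 0.01], [0.20, 0.12], [-0.02, -0.01]]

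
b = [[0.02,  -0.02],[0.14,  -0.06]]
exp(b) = [[1.02, -0.02], [0.14, 0.94]]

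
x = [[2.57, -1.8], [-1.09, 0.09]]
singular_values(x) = [3.28, 0.53]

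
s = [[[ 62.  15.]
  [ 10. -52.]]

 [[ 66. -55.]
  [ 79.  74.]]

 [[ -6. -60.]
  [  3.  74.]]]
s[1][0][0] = 66.0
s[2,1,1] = 74.0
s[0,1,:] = [10.0, -52.0]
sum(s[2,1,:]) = 77.0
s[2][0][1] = -60.0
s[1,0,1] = -55.0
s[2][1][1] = 74.0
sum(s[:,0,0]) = 122.0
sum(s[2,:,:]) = 11.0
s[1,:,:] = [[66.0, -55.0], [79.0, 74.0]]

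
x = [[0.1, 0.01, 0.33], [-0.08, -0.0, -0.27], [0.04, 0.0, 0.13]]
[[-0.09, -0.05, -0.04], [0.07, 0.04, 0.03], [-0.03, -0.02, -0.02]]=x @ [[0.02, 0.16, 0.19], [-0.13, 0.38, -0.01], [-0.26, -0.20, -0.18]]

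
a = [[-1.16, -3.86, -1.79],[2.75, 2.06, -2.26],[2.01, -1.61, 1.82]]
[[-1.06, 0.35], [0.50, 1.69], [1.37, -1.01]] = a @ [[0.42, 0.08], [0.01, 0.13], [0.30, -0.53]]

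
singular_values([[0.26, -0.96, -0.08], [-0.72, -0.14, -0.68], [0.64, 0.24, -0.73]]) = [1.0, 1.0, 1.0]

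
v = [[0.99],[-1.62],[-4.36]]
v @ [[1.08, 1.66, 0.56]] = [[1.07,1.64,0.55], [-1.75,-2.69,-0.91], [-4.71,-7.24,-2.44]]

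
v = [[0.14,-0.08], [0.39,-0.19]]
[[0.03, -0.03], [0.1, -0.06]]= v @[[0.29, 0.08], [0.08, 0.5]]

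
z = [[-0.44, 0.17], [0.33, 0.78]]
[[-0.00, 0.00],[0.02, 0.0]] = z@[[0.01, 0.00],[0.02, 0.00]]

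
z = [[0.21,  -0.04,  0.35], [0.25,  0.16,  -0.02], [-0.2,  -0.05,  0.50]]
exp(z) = [[1.18, -0.06, 0.49], [0.30, 1.17, 0.03], [-0.29, -0.06, 1.60]]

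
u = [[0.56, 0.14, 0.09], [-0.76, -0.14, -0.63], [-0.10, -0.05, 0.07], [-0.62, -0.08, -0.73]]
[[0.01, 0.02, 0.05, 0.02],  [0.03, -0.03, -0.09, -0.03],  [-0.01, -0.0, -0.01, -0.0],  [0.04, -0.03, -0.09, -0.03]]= u @[[0.03, 0.01, 0.06, 0.04], [-0.03, 0.1, 0.08, -0.04], [-0.08, 0.02, 0.06, 0.01]]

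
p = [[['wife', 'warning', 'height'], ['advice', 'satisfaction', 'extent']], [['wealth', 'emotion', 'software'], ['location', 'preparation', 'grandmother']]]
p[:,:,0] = [['wife', 'advice'], ['wealth', 'location']]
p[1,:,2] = ['software', 'grandmother']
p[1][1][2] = 'grandmother'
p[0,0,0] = 'wife'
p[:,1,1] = ['satisfaction', 'preparation']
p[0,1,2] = 'extent'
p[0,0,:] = ['wife', 'warning', 'height']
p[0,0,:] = ['wife', 'warning', 'height']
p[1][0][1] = 'emotion'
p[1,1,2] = 'grandmother'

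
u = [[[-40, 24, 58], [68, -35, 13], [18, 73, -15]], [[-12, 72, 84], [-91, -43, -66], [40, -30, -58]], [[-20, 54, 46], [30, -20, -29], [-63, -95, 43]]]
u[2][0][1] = 54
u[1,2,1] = -30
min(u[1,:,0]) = -91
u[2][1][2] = -29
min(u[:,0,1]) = 24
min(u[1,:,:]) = -91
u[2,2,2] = 43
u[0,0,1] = 24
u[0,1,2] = 13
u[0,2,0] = 18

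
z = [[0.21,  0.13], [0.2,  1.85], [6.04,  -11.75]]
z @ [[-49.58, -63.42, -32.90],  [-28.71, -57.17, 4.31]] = [[-14.14, -20.75, -6.35],  [-63.03, -118.45, 1.39],  [37.88, 288.69, -249.36]]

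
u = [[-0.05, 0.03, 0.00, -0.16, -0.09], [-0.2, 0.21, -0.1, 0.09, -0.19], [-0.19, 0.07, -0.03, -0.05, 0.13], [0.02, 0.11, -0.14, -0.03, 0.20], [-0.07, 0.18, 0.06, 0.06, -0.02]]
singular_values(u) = [0.42, 0.32, 0.2, 0.15, 0.12]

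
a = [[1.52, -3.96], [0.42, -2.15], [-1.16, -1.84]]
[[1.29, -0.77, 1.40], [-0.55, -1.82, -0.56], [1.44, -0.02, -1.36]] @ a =[[0.01,  -6.03], [-0.95,  7.12], [3.76,  -3.16]]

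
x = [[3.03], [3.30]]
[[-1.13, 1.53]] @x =[[1.63]]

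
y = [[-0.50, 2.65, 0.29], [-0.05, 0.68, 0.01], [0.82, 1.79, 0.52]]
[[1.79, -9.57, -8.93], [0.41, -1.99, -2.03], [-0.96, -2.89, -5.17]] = y@[[-1.57, 3.83, 1.40], [0.5, -2.6, -2.85], [-1.09, -2.64, -2.33]]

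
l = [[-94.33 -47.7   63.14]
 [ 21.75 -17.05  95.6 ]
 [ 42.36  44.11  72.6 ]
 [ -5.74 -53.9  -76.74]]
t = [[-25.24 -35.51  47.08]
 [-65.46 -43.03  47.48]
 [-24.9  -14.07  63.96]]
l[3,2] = -76.74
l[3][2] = -76.74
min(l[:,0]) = -94.33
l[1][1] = -17.05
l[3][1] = -53.9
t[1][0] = -65.46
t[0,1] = -35.51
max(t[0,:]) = 47.08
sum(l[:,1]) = -74.53999999999999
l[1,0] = 21.75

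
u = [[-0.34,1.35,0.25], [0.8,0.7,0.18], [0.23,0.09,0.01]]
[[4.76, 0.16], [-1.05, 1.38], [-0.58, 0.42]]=u@[[-3.57, 1.52],[2.72, 1.21],[-0.52, -3.82]]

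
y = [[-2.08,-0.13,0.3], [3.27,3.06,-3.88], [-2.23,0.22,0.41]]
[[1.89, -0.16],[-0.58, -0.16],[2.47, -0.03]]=y @ [[-0.94, 0.11], [1.17, 0.30], [0.28, 0.37]]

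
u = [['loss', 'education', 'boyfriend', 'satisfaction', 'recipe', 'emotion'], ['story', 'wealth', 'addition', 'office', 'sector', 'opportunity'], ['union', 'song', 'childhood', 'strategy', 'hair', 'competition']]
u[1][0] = 'story'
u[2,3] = 'strategy'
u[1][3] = 'office'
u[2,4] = 'hair'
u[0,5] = 'emotion'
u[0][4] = 'recipe'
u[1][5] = 'opportunity'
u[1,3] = 'office'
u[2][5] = 'competition'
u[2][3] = 'strategy'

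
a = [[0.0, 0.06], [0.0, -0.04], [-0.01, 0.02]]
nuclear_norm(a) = 0.08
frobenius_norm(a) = 0.08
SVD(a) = [[0.8, 0.23], [-0.53, -0.15], [0.27, -0.96]] @ diag([0.07488166087763043, 0.009629998141617298]) @ [[-0.04, 1.0],[1.00, 0.04]]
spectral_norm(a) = 0.07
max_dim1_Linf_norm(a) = 0.06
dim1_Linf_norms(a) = [0.06, 0.04, 0.02]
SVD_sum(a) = [[-0.0, 0.06], [0.00, -0.04], [-0.00, 0.02]] + [[0.0,0.0], [-0.00,-0.00], [-0.01,-0.0]]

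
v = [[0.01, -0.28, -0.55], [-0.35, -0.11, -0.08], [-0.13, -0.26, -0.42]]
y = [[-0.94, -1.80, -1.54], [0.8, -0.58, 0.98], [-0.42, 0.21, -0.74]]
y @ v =[[0.82, 0.86, 1.31], [0.08, -0.42, -0.81], [0.02, 0.29, 0.52]]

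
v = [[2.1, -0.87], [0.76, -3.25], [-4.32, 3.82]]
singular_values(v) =[6.75, 1.99]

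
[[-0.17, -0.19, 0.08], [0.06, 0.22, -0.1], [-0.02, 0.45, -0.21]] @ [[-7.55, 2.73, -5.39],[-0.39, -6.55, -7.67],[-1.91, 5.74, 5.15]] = [[1.2, 1.24, 2.79],  [-0.35, -1.85, -2.53],  [0.38, -4.21, -4.43]]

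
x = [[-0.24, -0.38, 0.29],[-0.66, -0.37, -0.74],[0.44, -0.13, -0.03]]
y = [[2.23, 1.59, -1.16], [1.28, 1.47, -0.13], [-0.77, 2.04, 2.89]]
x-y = [[-2.47,  -1.97,  1.45],[-1.94,  -1.84,  -0.61],[1.21,  -2.17,  -2.92]]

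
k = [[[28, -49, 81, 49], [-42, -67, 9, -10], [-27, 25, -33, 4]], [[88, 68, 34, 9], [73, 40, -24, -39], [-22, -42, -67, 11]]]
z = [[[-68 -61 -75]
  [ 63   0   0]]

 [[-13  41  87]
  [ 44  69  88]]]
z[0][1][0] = 63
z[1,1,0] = 44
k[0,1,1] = -67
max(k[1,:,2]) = 34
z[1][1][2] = 88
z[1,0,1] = 41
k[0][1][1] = -67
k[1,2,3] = 11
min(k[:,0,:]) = -49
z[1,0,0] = -13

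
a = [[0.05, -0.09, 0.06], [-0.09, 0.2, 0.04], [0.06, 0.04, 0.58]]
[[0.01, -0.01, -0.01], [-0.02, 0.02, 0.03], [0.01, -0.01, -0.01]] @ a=[[0.0, -0.0, -0.01], [-0.0, 0.01, 0.02], [0.0, -0.0, -0.01]]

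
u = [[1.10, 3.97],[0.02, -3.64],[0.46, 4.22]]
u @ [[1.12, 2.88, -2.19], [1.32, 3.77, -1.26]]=[[6.47, 18.13, -7.41], [-4.78, -13.67, 4.54], [6.09, 17.23, -6.32]]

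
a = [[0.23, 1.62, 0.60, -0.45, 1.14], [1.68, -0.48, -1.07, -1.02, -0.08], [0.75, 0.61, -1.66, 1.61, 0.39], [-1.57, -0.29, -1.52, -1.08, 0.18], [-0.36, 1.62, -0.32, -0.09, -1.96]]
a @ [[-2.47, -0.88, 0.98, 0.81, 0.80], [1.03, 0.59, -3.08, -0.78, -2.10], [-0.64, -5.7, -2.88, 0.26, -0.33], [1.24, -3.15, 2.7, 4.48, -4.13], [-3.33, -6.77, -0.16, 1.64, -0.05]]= [[-3.64, -8.97, -7.89, -1.07, -1.61], [-4.96, 8.09, 3.47, -3.24, 6.92], [0.54, 1.45, 7.92, 7.55, -6.8], [2.61, 12.06, 0.79, -5.98, 4.31], [9.18, 16.65, -4.35, -5.26, -3.11]]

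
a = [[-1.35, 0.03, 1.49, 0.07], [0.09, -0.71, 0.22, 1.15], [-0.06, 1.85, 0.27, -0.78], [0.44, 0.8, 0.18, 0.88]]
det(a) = 0.006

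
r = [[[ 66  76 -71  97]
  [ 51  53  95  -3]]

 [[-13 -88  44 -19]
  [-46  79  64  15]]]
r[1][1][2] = 64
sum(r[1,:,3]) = -4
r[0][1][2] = 95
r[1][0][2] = 44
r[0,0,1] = 76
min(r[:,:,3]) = -19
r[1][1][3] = 15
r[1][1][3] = 15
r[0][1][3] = -3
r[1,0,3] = -19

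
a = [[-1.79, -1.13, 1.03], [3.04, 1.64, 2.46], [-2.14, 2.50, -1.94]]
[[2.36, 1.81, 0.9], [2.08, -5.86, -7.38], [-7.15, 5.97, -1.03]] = a@[[0.39, -1.67, -0.24], [-1.48, 0.47, -1.79], [1.35, -0.63, -1.51]]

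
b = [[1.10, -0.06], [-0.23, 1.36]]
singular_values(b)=[1.43, 1.04]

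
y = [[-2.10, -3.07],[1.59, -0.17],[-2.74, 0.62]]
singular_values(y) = [4.14, 2.67]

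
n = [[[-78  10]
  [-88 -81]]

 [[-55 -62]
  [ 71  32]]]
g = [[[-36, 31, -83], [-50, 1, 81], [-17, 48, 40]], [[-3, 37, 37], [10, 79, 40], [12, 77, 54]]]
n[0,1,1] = -81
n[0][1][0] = -88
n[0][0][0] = -78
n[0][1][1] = -81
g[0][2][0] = -17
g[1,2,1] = 77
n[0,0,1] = 10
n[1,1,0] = 71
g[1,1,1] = 79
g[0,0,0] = -36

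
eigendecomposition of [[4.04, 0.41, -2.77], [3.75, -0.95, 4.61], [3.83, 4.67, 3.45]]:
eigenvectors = [[0.19-0.50j, (0.19+0.5j), (0.19+0j)],[-0.45-0.07j, (-0.45+0.07j), (-0.88+0j)],[(-0.72+0j), -0.72-0.00j, (0.44+0j)]]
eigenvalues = [(5.33+3.13j), (5.33-3.13j), (-4.11+0j)]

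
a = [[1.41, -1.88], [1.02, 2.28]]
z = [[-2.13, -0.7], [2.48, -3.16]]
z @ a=[[-3.72,2.41],[0.27,-11.87]]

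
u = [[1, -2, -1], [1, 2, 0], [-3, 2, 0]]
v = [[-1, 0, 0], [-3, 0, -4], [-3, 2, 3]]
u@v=[[8, -2, 5], [-7, 0, -8], [-3, 0, -8]]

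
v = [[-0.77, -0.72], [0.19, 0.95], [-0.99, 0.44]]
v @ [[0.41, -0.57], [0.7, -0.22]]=[[-0.82, 0.6], [0.74, -0.32], [-0.1, 0.47]]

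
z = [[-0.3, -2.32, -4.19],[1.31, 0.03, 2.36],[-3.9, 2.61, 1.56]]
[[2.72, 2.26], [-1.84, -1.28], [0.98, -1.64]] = z @[[-0.64, 0.33], [-0.33, 0.30], [-0.42, -0.73]]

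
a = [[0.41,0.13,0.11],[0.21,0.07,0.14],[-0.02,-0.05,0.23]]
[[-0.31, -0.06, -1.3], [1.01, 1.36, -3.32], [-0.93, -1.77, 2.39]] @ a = [[-0.11,0.02,-0.34], [0.77,0.39,-0.46], [-0.80,-0.36,0.2]]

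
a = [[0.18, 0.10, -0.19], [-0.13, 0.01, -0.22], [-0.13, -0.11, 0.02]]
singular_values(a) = [0.32, 0.26, 0.05]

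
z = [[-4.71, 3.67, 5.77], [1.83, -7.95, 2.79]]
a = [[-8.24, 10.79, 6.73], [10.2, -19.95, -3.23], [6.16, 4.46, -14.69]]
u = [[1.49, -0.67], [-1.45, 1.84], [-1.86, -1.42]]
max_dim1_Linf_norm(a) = 19.95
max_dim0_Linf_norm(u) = 1.86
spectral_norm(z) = 9.67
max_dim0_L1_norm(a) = 35.2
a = u @ z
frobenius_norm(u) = 3.69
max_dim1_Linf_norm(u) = 1.86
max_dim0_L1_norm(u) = 4.8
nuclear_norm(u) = 5.19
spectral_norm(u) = 2.87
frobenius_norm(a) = 31.87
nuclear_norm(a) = 43.88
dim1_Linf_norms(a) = [10.79, 19.95, 14.69]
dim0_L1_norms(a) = [24.6, 35.2, 24.65]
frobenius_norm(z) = 11.97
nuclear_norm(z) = 16.73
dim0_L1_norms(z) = [6.54, 11.62, 8.56]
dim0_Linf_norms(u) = [1.86, 1.84]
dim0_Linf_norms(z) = [4.71, 7.95, 5.77]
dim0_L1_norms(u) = [4.8, 3.93]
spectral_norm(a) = 27.09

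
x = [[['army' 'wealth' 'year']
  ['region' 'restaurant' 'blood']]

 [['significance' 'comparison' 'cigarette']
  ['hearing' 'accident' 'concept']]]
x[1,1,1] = 'accident'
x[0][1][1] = 'restaurant'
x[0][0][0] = 'army'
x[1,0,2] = 'cigarette'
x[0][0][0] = 'army'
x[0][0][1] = 'wealth'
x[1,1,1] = 'accident'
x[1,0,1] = 'comparison'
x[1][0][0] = 'significance'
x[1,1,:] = ['hearing', 'accident', 'concept']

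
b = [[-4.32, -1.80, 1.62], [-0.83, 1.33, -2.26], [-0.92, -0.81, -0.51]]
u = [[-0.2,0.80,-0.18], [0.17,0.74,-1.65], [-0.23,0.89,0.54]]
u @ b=[[0.37, 1.57, -2.04], [0.17, 2.01, -0.56], [-0.24, 1.16, -2.66]]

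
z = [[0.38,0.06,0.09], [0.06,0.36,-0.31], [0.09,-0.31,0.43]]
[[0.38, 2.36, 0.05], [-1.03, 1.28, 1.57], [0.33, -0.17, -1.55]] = z@ [[4.19, 5.43, -0.19], [-9.64, 3.52, 3.50], [-7.06, 1.00, -1.03]]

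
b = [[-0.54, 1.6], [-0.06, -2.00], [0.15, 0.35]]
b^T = [[-0.54, -0.06, 0.15], [1.60, -2.0, 0.35]]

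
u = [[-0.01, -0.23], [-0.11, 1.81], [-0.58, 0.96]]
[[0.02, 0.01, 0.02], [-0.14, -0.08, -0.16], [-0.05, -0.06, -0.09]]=u @ [[-0.05,0.03,0.01], [-0.08,-0.04,-0.09]]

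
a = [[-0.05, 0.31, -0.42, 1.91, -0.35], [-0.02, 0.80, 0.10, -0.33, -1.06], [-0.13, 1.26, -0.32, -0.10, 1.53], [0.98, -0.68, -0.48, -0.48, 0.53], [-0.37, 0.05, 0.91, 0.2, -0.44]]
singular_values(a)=[2.27, 2.04, 1.67, 1.03, 0.4]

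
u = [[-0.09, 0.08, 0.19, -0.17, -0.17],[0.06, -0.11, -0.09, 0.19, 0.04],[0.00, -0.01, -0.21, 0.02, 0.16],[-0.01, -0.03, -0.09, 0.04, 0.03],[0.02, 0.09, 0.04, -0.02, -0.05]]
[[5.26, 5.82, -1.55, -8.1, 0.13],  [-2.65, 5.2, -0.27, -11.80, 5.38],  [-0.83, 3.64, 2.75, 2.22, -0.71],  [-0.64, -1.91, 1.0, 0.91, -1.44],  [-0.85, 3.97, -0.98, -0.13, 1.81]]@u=[[-0.04,0.05,1.54,-0.15,-1.16], [0.78,0.06,0.36,0.85,-0.01], [0.26,-0.62,-1.29,0.99,0.83], [-0.09,-0.01,-0.3,-0.17,0.29], [0.35,-0.33,-0.23,0.84,0.05]]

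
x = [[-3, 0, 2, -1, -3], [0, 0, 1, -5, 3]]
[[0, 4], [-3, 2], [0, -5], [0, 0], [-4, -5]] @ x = [[0, 0, 4, -20, 12], [9, 0, -4, -7, 15], [0, 0, -5, 25, -15], [0, 0, 0, 0, 0], [12, 0, -13, 29, -3]]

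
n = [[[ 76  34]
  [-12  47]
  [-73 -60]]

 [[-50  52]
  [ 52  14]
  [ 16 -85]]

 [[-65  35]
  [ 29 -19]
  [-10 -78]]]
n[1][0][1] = 52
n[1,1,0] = 52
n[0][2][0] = -73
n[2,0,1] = 35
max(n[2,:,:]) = 35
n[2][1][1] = -19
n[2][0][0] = -65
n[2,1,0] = 29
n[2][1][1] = -19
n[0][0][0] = 76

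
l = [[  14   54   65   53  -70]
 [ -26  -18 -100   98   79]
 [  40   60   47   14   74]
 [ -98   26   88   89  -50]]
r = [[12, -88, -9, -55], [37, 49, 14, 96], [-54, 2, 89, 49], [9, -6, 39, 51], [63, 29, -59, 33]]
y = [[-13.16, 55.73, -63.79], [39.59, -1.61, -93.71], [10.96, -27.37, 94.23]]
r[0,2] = -9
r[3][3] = 51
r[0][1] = -88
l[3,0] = -98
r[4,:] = [63, 29, -59, 33]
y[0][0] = -13.16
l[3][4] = -50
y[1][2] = -93.71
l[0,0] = 14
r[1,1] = 49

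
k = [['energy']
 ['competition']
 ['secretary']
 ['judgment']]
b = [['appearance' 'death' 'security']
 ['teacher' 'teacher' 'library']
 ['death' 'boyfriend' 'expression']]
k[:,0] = ['energy', 'competition', 'secretary', 'judgment']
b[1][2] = 'library'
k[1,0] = 'competition'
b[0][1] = 'death'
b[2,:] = ['death', 'boyfriend', 'expression']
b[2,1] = 'boyfriend'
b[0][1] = 'death'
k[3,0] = 'judgment'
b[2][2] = 'expression'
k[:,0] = ['energy', 'competition', 'secretary', 'judgment']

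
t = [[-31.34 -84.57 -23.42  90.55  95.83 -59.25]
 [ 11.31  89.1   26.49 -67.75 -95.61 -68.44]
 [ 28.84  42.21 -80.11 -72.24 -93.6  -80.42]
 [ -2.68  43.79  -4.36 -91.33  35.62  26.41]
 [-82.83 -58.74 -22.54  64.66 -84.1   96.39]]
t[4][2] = -22.54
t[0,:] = [-31.34, -84.57, -23.42, 90.55, 95.83, -59.25]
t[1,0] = 11.31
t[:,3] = [90.55, -67.75, -72.24, -91.33, 64.66]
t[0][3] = 90.55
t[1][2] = 26.49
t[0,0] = -31.34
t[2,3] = -72.24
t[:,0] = [-31.34, 11.31, 28.84, -2.68, -82.83]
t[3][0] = -2.68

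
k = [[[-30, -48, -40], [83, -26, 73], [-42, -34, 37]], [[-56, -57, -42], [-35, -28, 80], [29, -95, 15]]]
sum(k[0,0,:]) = -118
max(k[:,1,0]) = 83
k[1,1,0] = -35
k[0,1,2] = 73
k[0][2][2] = 37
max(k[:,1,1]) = -26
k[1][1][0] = -35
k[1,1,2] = 80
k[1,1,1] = -28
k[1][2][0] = 29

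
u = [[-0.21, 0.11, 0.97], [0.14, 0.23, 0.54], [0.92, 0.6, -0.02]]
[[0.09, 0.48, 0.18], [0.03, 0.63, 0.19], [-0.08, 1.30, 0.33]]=u @[[0.46, 0.94, 0.13], [-0.83, 0.74, 0.35], [0.29, 0.61, 0.17]]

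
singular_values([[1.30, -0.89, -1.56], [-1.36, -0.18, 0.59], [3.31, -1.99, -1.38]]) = [4.75, 0.85, 0.84]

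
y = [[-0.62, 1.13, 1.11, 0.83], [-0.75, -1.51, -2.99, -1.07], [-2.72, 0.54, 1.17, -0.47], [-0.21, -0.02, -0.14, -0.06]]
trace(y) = -1.02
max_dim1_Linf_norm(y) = 2.99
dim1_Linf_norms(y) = [1.13, 2.99, 2.72, 0.21]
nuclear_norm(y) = 7.75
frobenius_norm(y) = 5.09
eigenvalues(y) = [(-0.99+2.24j), (-0.99-2.24j), (0.99+0j), (-0.02+0j)]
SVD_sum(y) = [[-0.30, 0.84, 1.46, 0.46], [0.56, -1.57, -2.75, -0.86], [-0.26, 0.74, 1.29, 0.4], [0.02, -0.05, -0.09, -0.03]] + [[-0.21, -0.01, -0.02, -0.06], [-1.27, -0.05, -0.11, -0.38], [-2.49, -0.11, -0.21, -0.75], [-0.22, -0.01, -0.02, -0.07]] + [[-0.11, 0.3, -0.33, 0.43], [-0.04, 0.12, -0.13, 0.17], [0.03, -0.09, 0.10, -0.13], [-0.01, 0.03, -0.03, 0.04]] + [[-0.0,-0.00,0.0,0.0], [-0.0,-0.00,0.0,0.0], [-0.00,-0.00,0.00,0.00], [0.00,0.01,-0.0,-0.01]]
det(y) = -0.12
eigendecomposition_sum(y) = [[(-0.36+1j), (0.55+0.17j), (0.6+0.36j), 0.37+0.37j], [-0.81-1.67j, -0.88+0.48j, (-1.17+0.31j), -0.91+0.01j], [(-0.97+0.66j), (0.38+0.51j), 0.30+0.71j, 0.09+0.57j], [(-0.14-0.04j), (-0.02+0.08j), -0.05+0.08j, (-0.05+0.05j)]] + [[-0.36-1.00j, 0.55-0.17j, (0.6-0.36j), 0.37-0.37j],  [(-0.81+1.67j), (-0.88-0.48j), -1.17-0.31j, (-0.91-0.01j)],  [-0.97-0.66j, 0.38-0.51j, (0.3-0.71j), (0.09-0.57j)],  [(-0.14+0.04j), -0.02-0.08j, -0.05-0.08j, (-0.05-0.05j)]] + [[0.11-0.00j, 0.03+0.00j, -0.08+0.00j, (0.09+0j)], [0.87-0.00j, (0.25+0j), -0.64+0.00j, (0.72+0j)], [-0.78+0.00j, -0.22-0.00j, 0.57-0.00j, (-0.65-0j)], [(0.07-0j), 0.02+0.00j, (-0.05+0j), (0.05+0j)]] + [[-0.00-0.00j, -0.00+0.00j, -0.00+0.00j, -0j], [(-0-0j), (-0+0j), (-0+0j), 0.02-0.00j], [0j, 0.00-0.00j, -0j, (-0.01+0j)], [0.00+0.00j, -0j, 0.00-0.00j, -0.02+0.00j]]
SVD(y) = [[-0.43,-0.07,0.9,-0.07], [0.82,-0.45,0.35,-0.09], [-0.38,-0.89,-0.26,-0.04], [0.03,-0.08,0.09,0.99]] @ diag([4.083042389351999, 2.9463046013236815, 0.7108194409879199, 0.01377553219438196]) @ [[0.17, -0.47, -0.83, -0.26],[0.95, 0.04, 0.08, 0.29],[-0.18, 0.48, -0.52, 0.68],[0.17, 0.74, -0.19, -0.62]]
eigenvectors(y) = [[(0.3+0.31j), 0.30-0.31j, -0.09+0.00j, (-0.17+0j)], [-0.76+0.00j, -0.76-0.00j, (-0.74+0j), -0.74+0.00j], [(0.07+0.48j), 0.07-0.48j, 0.66+0.00j, (0.19+0j)], [(-0.04+0.04j), -0.04-0.04j, -0.06+0.00j, 0.63+0.00j]]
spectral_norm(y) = 4.08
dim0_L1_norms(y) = [4.3, 3.2, 5.41, 2.43]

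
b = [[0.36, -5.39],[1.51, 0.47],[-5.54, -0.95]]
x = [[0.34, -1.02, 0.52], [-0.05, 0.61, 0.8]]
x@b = [[-4.3, -2.81],[-3.53, -0.20]]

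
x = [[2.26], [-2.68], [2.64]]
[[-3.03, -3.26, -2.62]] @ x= [[-5.03]]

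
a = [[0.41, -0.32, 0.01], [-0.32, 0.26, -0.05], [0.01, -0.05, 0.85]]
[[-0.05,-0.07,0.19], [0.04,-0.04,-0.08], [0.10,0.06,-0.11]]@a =[[0.00, -0.01, 0.16], [0.03, -0.02, -0.07], [0.02, -0.01, -0.10]]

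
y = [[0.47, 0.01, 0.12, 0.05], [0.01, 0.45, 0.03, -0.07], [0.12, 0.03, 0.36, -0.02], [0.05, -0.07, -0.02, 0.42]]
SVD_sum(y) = [[0.39, 0.05, 0.24, 0.08], [0.05, 0.01, 0.03, 0.01], [0.24, 0.03, 0.14, 0.05], [0.08, 0.01, 0.05, 0.02]] + [[0.00, -0.03, -0.01, 0.02],[-0.03, 0.29, 0.07, -0.24],[-0.01, 0.07, 0.02, -0.06],[0.02, -0.24, -0.06, 0.20]] + [[0.00, -0.01, 0.01, -0.01], [-0.01, 0.15, -0.07, 0.16], [0.01, -0.07, 0.03, -0.08], [-0.01, 0.16, -0.08, 0.17]] + [[0.08,  -0.0,  -0.12,  -0.04], [-0.0,  0.00,  0.0,  0.0], [-0.12,  0.00,  0.17,  0.06], [-0.04,  0.00,  0.06,  0.02]]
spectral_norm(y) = 0.56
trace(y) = 1.70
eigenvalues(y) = [0.27, 0.36, 0.56, 0.51]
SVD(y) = [[-0.83, -0.07, -0.05, -0.54],[-0.11, 0.75, 0.65, 0.01],[-0.51, 0.17, -0.30, 0.79],[-0.18, -0.63, 0.70, 0.29]] @ diag([0.5553674443972036, 0.5146186335105791, 0.3601505803760542, 0.2698633417161634]) @ [[-0.83, -0.11, -0.51, -0.18], [-0.07, 0.75, 0.17, -0.63], [-0.05, 0.65, -0.3, 0.70], [-0.54, 0.01, 0.79, 0.29]]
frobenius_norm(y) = 0.88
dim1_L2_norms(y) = [0.49, 0.46, 0.38, 0.43]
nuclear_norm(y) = 1.70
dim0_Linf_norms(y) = [0.47, 0.45, 0.36, 0.42]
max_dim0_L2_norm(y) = 0.49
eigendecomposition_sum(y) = [[0.08,-0.00,-0.12,-0.04], [-0.00,0.0,0.00,0.00], [-0.12,0.0,0.17,0.06], [-0.04,0.0,0.06,0.02]] + [[0.00, -0.01, 0.01, -0.01], [-0.01, 0.15, -0.07, 0.16], [0.01, -0.07, 0.03, -0.08], [-0.01, 0.16, -0.08, 0.17]] + [[0.39, 0.05, 0.24, 0.08], [0.05, 0.01, 0.03, 0.01], [0.24, 0.03, 0.14, 0.05], [0.08, 0.01, 0.05, 0.02]] + [[0.00, -0.03, -0.01, 0.02], [-0.03, 0.29, 0.07, -0.24], [-0.01, 0.07, 0.02, -0.06], [0.02, -0.24, -0.06, 0.2]]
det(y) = 0.03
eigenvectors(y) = [[-0.54, 0.05, 0.83, 0.07], [0.01, -0.65, 0.11, -0.75], [0.79, 0.30, 0.51, -0.17], [0.29, -0.70, 0.18, 0.63]]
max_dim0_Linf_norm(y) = 0.47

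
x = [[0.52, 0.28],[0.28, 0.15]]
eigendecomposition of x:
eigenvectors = [[0.88,-0.47], [0.47,0.88]]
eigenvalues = [0.67, -0.0]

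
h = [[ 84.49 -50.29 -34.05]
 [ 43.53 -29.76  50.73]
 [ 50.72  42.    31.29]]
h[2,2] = 31.29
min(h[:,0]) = 43.53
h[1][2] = 50.73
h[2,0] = 50.72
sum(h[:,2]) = 47.97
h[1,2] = 50.73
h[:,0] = [84.49, 43.53, 50.72]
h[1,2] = 50.73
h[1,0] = 43.53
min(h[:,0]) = 43.53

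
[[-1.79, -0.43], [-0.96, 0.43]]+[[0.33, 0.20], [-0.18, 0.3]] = [[-1.46, -0.23], [-1.14, 0.73]]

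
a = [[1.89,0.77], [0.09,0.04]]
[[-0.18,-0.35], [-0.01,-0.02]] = a @[[-0.04,-0.18], [-0.14,-0.01]]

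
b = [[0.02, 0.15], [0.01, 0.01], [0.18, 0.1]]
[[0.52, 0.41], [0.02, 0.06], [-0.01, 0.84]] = b @ [[-2.13, 3.36], [3.73, 2.31]]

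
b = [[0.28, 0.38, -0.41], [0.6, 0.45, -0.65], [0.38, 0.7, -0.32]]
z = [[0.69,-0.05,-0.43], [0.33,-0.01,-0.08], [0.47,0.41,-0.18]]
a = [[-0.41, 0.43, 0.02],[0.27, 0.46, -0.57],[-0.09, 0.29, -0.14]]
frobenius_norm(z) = 1.10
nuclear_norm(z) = 1.50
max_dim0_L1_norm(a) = 1.18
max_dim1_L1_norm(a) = 1.3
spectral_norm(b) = 1.42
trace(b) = 0.41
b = z + a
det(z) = -0.04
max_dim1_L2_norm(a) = 0.78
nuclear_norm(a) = 1.45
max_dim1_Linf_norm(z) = 0.69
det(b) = -0.04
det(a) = -0.00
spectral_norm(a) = 0.85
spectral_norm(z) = 1.02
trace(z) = 0.50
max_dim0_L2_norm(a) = 0.69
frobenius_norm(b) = 1.45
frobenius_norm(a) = 1.04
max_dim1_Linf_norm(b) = 0.7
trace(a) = -0.09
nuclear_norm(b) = 1.81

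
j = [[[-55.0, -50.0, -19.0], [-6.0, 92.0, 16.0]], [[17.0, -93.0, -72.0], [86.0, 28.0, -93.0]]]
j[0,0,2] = -19.0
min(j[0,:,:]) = -55.0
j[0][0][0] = -55.0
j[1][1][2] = -93.0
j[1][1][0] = 86.0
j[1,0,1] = -93.0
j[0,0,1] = -50.0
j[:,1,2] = [16.0, -93.0]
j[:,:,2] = [[-19.0, 16.0], [-72.0, -93.0]]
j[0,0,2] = -19.0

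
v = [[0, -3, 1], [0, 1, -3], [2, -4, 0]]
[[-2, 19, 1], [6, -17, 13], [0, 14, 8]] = v @ [[0, -3, 0], [0, -5, -2], [-2, 4, -5]]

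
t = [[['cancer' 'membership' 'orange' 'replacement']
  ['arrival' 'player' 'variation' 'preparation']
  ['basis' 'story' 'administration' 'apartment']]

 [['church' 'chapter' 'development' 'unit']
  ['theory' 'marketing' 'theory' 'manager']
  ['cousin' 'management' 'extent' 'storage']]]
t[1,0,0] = 'church'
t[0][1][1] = 'player'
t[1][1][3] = 'manager'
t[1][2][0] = 'cousin'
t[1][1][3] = 'manager'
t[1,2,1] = 'management'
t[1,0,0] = 'church'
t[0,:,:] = [['cancer', 'membership', 'orange', 'replacement'], ['arrival', 'player', 'variation', 'preparation'], ['basis', 'story', 'administration', 'apartment']]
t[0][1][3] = 'preparation'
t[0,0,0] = 'cancer'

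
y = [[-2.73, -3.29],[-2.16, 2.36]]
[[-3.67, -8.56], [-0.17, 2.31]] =y @[[0.68,0.93], [0.55,1.83]]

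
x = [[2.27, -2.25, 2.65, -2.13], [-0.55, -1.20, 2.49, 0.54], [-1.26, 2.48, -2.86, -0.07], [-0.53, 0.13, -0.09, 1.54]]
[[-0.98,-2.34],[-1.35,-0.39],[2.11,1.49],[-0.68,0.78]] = x @ [[-0.30, -0.01], [0.29, 0.70], [-0.34, 0.08], [-0.59, 0.45]]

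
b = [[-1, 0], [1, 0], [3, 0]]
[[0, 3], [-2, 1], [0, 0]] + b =[[-1, 3], [-1, 1], [3, 0]]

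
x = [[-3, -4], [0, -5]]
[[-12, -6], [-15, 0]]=x @ [[0, 2], [3, 0]]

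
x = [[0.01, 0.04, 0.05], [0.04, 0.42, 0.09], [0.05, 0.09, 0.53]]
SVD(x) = [[-0.11,  -0.03,  -0.99], [-0.49,  -0.87,  0.08], [-0.86,  0.5,  0.08]] @ diag([0.5873935691515099, 0.36981209636005286, 0.002794334488437142]) @ [[-0.11,-0.49,-0.86], [-0.03,-0.87,0.5], [-0.99,0.08,0.08]]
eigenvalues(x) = [0.0, 0.59, 0.37]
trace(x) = 0.96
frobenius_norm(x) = 0.69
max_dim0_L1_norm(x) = 0.67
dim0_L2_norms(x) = [0.06, 0.43, 0.54]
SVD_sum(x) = [[0.01, 0.03, 0.06], [0.03, 0.14, 0.25], [0.06, 0.25, 0.44]] + [[0.00,0.01,-0.01], [0.01,0.28,-0.16], [-0.01,-0.16,0.09]] + [[0.0, -0.00, -0.0],[-0.00, 0.0, 0.0],[-0.0, 0.0, 0.00]]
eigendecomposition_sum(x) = [[0.00, -0.0, -0.0], [-0.00, 0.00, 0.00], [-0.0, 0.00, 0.00]] + [[0.01, 0.03, 0.06],[0.03, 0.14, 0.25],[0.06, 0.25, 0.44]] + [[0.0, 0.01, -0.01],  [0.01, 0.28, -0.16],  [-0.01, -0.16, 0.09]]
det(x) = 0.00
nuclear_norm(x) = 0.96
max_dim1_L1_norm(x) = 0.67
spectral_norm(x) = 0.59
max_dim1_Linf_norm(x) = 0.53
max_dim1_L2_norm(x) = 0.54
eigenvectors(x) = [[-0.99, 0.11, -0.03], [0.08, 0.49, -0.87], [0.08, 0.86, 0.50]]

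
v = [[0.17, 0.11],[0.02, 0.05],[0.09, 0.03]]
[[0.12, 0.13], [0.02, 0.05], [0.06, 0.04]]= v @ [[0.59, 0.21], [0.21, 0.84]]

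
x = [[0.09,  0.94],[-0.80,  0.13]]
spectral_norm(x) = 0.95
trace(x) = 0.22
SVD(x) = [[0.98, 0.20],  [0.2, -0.98]] @ diag([0.9497275496285552, 0.8041253518429451]) @ [[-0.08,  1.00],[1.00,  0.08]]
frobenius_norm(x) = 1.24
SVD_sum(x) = [[-0.07, 0.93], [-0.01, 0.19]] + [[0.16, 0.01], [-0.79, -0.06]]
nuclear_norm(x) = 1.75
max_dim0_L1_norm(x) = 1.07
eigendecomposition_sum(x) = [[(0.05+0.43j), (0.47-0.06j)], [-0.40+0.05j, 0.06+0.43j]] + [[0.05-0.43j, (0.47+0.06j)], [-0.40-0.05j, 0.06-0.43j]]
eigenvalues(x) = [(0.11+0.87j), (0.11-0.87j)]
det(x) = 0.76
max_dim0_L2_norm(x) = 0.95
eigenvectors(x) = [[(0.74+0j), 0.74-0.00j],  [(0.02+0.68j), 0.02-0.68j]]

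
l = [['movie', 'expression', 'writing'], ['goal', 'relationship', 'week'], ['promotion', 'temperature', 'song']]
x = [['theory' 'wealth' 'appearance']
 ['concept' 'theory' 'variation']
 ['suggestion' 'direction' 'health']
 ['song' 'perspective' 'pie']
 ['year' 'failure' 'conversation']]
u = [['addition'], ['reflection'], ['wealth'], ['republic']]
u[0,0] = 'addition'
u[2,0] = 'wealth'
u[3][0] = 'republic'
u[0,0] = 'addition'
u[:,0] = ['addition', 'reflection', 'wealth', 'republic']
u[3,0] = 'republic'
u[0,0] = 'addition'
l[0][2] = 'writing'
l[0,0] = 'movie'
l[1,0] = 'goal'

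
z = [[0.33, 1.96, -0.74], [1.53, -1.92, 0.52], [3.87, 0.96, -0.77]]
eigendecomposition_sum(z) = [[0.22-0.01j, (0.18-0.01j), -0.09+0.01j], [0.67-0.11j, (0.54-0.1j), (-0.27+0.06j)], [(1.87-0.31j), 1.52-0.28j, (-0.75+0.16j)]] + [[(0.22+0.01j), (0.18+0.01j), (-0.09-0.01j)], [0.67+0.11j, 0.54+0.10j, (-0.27-0.06j)], [1.87+0.31j, (1.52+0.28j), -0.75-0.16j]] + [[-0.10+0.00j, (1.61+0j), -0.57-0.00j], [(0.19-0j), (-3.01-0j), (1.06+0j)], [0.13-0.00j, -2.08-0.00j, (0.73+0j)]]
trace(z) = -2.36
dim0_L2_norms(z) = [4.17, 2.91, 1.19]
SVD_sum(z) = [[0.81, 0.17, -0.15], [0.96, 0.20, -0.18], [3.91, 0.81, -0.72]] + [[-0.48, 1.79, -0.59], [0.57, -2.12, 0.70], [-0.04, 0.15, -0.05]] + [[-0.00, -0.00, -0.0], [-0.00, -0.00, -0.0], [0.0, 0.00, 0.00]]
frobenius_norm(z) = 5.22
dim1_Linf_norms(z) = [1.96, 1.92, 3.87]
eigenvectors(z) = [[(-0.11-0.01j), -0.11+0.01j, (0.4+0j)], [(-0.34-0j), -0.34+0.00j, -0.75+0.00j], [-0.94+0.00j, -0.94-0.00j, -0.52+0.00j]]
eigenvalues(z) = [(0.01+0.06j), (0.01-0.06j), (-2.38+0j)]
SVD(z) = [[-0.20, 0.64, -0.74],[-0.23, -0.76, -0.6],[-0.95, 0.05, 0.3]] @ diag([4.262523124849227, 3.019618540951616, 0.0006908450060957757]) @ [[-0.96, -0.20, 0.18], [-0.25, 0.92, -0.3], [0.1, 0.34, 0.94]]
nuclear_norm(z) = 7.28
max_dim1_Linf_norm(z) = 3.87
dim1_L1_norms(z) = [3.03, 3.97, 5.6]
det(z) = -0.01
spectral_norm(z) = 4.26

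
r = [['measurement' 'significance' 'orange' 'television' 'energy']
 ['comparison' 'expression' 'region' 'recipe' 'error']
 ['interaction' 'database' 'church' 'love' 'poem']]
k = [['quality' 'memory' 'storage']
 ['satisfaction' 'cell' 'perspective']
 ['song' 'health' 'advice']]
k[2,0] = 'song'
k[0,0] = 'quality'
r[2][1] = 'database'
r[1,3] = 'recipe'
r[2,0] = 'interaction'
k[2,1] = 'health'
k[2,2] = 'advice'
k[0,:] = ['quality', 'memory', 'storage']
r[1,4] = 'error'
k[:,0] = ['quality', 'satisfaction', 'song']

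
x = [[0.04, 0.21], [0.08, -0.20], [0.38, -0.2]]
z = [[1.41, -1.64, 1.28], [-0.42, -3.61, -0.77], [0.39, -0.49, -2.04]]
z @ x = [[0.41, 0.37], [-0.6, 0.79], [-0.8, 0.59]]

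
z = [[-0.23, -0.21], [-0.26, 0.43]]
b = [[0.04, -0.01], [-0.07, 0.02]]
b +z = [[-0.19, -0.22], [-0.33, 0.45]]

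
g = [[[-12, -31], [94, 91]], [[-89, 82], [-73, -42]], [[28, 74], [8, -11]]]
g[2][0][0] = 28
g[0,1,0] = 94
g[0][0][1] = -31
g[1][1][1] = -42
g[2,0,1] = 74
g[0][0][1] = -31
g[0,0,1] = -31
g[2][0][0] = 28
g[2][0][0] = 28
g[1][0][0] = -89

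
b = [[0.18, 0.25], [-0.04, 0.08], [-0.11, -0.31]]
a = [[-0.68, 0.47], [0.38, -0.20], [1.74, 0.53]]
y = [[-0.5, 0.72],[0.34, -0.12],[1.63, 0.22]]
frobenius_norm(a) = 2.04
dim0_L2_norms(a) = [1.91, 0.74]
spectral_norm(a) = 1.93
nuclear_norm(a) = 2.60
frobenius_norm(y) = 1.90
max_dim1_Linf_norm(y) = 1.63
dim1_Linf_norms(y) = [0.72, 0.34, 1.63]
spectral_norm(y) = 1.74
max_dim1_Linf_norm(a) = 1.74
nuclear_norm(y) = 2.50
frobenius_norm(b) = 0.46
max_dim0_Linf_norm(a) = 1.74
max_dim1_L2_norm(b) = 0.33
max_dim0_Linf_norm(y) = 1.63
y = a + b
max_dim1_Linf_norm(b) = 0.31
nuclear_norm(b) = 0.54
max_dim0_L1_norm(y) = 2.47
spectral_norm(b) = 0.45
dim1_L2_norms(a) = [0.83, 0.43, 1.82]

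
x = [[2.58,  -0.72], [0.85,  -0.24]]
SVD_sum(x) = [[2.58, -0.72], [0.85, -0.24]] + [[0.0, 0.0], [-0.0, -0.00]]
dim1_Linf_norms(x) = [2.58, 0.85]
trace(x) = 2.34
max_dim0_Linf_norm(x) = 2.58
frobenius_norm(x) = 2.82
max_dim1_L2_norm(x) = 2.68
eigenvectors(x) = [[0.95,0.27], [0.31,0.96]]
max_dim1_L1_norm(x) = 3.3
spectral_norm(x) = 2.82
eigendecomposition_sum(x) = [[2.58, -0.72], [0.85, -0.24]] + [[0.0, -0.00], [0.00, -0.00]]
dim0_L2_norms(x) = [2.72, 0.76]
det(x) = -0.01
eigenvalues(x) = [2.34, -0.0]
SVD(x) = [[-0.95,-0.31], [-0.31,0.95]] @ diag([2.8204420723100396, 0.0025527913055498354]) @ [[-0.96, 0.27], [-0.27, -0.96]]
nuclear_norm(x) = 2.82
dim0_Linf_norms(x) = [2.58, 0.72]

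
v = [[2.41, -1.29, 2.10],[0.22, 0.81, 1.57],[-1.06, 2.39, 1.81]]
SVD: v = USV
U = [[-0.83, -0.49, 0.27], [0.02, -0.51, -0.86], [0.55, -0.71, 0.44]]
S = [3.61, 3.48, 0.0]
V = [[-0.72, 0.67, -0.20], [-0.15, -0.43, -0.89], [-0.68, -0.61, 0.41]]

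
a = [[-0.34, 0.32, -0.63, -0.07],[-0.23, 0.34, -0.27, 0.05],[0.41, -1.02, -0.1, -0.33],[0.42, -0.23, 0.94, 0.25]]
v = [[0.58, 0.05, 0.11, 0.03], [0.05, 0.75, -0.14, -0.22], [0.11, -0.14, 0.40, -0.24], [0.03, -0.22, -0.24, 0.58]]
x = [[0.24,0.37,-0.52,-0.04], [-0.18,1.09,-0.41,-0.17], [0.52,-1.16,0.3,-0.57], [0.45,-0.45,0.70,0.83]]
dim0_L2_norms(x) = [0.75, 1.7, 1.01, 1.02]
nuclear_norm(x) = 3.90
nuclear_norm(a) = 2.60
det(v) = 0.04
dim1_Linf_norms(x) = [0.52, 1.09, 1.16, 0.83]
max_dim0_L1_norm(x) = 3.07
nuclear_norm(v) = 2.31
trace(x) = 2.46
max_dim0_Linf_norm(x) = 1.16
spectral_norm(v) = 0.90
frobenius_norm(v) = 1.30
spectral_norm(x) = 1.97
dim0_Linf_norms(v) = [0.58, 0.75, 0.4, 0.58]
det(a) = -0.00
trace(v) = 2.31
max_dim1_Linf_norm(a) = 1.02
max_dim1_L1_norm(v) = 1.16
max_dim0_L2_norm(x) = 1.7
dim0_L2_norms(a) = [0.72, 1.15, 1.17, 0.42]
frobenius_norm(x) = 2.34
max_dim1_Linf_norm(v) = 0.75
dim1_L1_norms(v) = [0.77, 1.16, 0.89, 1.07]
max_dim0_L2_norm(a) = 1.17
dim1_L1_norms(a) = [1.36, 0.89, 1.86, 1.84]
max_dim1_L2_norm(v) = 0.8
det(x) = 0.32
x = a + v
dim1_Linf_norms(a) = [0.63, 0.34, 1.02, 0.94]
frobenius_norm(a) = 1.83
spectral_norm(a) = 1.50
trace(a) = 0.15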